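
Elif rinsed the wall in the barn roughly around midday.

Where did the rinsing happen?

'in the barn' marks the location of the rinsing event.

in the barn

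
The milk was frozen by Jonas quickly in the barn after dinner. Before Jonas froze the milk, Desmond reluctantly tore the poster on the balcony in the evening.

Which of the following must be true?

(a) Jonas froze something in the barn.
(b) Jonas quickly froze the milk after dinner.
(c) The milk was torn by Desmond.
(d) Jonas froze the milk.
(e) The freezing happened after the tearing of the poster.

(a) Entailed — this follows by dropping conjuncts from the freezing event's description.
(b) Entailed — the original entails any weakening of itself; this just drops 'in the barn'.
(c) Not entailed — Desmond tore the poster, not the milk; the milk belongs to the freezing event.
(d) Entailed — every conjunct here is already in the original freezing event.
(e) Entailed — the narrative places the tearing before the freezing.

(a), (b), (d), (e)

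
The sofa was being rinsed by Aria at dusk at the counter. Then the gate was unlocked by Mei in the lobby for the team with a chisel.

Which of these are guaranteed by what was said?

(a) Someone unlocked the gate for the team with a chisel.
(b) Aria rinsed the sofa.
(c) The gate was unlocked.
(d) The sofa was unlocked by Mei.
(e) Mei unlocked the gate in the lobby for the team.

(a), (b), (c), (e)

(a) Entailed — dropping 'in the lobby' and generalizing the agent leaves a sub-description the original still satisfies.
(b) Entailed — 'rinse' is an activity; 'was rinsing' entails that some rinsing happened, so 'rinsed' holds.
(c) Entailed — the original entails any weakening of itself; this just drops 'with a chisel', 'for the team', 'in the lobby' and generalizes the agent.
(d) Not entailed — Mei unlocked the gate, not the sofa; the sofa belongs to the rinsing event.
(e) Entailed — dropping 'with a chisel' leaves a sub-description the original still satisfies.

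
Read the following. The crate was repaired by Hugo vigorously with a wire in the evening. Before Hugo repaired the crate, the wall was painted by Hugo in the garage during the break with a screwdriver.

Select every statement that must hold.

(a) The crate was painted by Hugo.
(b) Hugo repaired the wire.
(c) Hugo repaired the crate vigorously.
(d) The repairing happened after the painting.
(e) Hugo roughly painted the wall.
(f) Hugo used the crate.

(c), (d)

(a) Not entailed — Hugo painted the wall, not the crate; the crate belongs to the repairing event.
(b) Not entailed — the wire is the instrument, not what was repaired.
(c) Entailed — every conjunct here is already in the original repairing event.
(d) Entailed — the narrative places the painting before the repairing.
(e) Not entailed — 'roughly' adds information not in the original event.
(f) Not entailed — the crate is the patient, not an instrument — Hugo used a wire.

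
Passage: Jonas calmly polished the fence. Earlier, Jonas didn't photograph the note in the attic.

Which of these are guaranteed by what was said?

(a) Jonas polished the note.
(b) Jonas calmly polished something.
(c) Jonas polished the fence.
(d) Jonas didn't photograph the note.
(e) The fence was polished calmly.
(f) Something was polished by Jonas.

(b), (c), (e), (f)

(a) Not entailed — Jonas polished the fence, not the note; the note belongs to the photographing event.
(b) Entailed — this follows by dropping conjuncts from the polishing event's description.
(c) Entailed — every conjunct here is already in the original polishing event.
(d) Not entailed — dropping 'in the attic' under negation is not valid — the original leaves open that Jonas photographed the note some other way.
(e) Entailed — generalizing the agent leaves a sub-description the original still satisfies.
(f) Entailed — dropping 'calmly' and generalizing the patient leaves a sub-description the original still satisfies.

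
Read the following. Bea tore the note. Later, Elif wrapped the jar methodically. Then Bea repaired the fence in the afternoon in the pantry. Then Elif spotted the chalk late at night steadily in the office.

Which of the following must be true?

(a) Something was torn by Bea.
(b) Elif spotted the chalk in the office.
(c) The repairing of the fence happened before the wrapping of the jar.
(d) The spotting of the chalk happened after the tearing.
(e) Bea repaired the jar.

(a), (b), (d)

(a) Entailed — this follows by dropping conjuncts from the tearing event's description.
(b) Entailed — dropping 'late at night', 'steadily' leaves a sub-description the original still satisfies.
(c) Not entailed — the narrative places the wrapping before the repairing, not after.
(d) Entailed — the narrative places the tearing before the spotting.
(e) Not entailed — Bea repaired the fence, not the jar; the jar belongs to the wrapping event.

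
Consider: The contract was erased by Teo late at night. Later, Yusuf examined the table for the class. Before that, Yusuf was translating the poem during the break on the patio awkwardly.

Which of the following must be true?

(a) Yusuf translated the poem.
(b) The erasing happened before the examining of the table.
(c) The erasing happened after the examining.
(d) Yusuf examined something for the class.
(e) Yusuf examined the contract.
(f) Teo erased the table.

(a) Not entailed — 'was translating' is progressive on an accomplishment; it does not entail the completed 'translated'.
(b) Entailed — the narrative places the erasing before the examining.
(c) Not entailed — the narrative places the erasing before the examining, not after.
(d) Entailed — every conjunct here is already in the original examining event.
(e) Not entailed — Yusuf examined the table, not the contract; the contract belongs to the erasing event.
(f) Not entailed — Teo erased the contract, not the table; the table belongs to the examining event.

(b), (d)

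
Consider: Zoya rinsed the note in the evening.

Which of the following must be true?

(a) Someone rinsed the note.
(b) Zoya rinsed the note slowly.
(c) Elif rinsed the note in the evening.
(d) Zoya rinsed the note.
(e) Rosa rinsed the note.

(a) Entailed — every conjunct here is already in the original rinsing event.
(b) Not entailed — 'slowly' adds information not in the original event.
(c) Not entailed — the passage has Zoya rinsing the note, not Elif.
(d) Entailed — every conjunct here is already in the original rinsing event.
(e) Not entailed — the passage has Zoya rinsing the note, not Rosa.

(a), (d)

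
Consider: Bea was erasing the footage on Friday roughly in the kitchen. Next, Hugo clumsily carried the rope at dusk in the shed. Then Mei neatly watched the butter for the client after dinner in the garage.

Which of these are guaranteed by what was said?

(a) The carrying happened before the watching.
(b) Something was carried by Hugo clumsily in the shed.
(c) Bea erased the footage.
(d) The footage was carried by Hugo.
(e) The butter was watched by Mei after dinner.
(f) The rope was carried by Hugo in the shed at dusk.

(a), (b), (e), (f)

(a) Entailed — the narrative places the carrying before the watching.
(b) Entailed — dropping 'at dusk' and generalizing the patient leaves a sub-description the original still satisfies.
(c) Not entailed — 'was erasing' is progressive on an accomplishment; it does not entail the completed 'erased'.
(d) Not entailed — Hugo carried the rope, not the footage; the footage belongs to the erasing event.
(e) Entailed — this follows by dropping conjuncts from the watching event's description.
(f) Entailed — this follows by dropping conjuncts from the carrying event's description.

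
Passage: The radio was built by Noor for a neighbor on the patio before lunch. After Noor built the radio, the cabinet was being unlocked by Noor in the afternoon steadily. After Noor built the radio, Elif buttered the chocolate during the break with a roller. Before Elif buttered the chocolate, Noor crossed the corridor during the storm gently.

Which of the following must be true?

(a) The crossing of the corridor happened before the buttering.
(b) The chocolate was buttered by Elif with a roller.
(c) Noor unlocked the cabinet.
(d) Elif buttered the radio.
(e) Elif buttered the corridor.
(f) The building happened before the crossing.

(a), (b)

(a) Entailed — the narrative places the crossing before the buttering.
(b) Entailed — every conjunct here is already in the original buttering event.
(c) Not entailed — 'was unlocking' is progressive on an accomplishment; it does not entail the completed 'unlocked'.
(d) Not entailed — Elif buttered the chocolate, not the radio; the radio belongs to the building event.
(e) Not entailed — Elif buttered the chocolate, not the corridor; the corridor belongs to the crossing event.
(f) Not entailed — the narrative doesn't order the building relative to the crossing.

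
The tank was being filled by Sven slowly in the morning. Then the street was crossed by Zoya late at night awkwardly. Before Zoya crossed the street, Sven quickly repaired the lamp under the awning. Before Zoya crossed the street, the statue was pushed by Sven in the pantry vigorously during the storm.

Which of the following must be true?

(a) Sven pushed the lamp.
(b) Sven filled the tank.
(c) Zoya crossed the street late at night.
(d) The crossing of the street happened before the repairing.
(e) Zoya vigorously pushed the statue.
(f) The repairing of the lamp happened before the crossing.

(a) Not entailed — Sven pushed the statue, not the lamp; the lamp belongs to the repairing event.
(b) Not entailed — 'was filling' is progressive on an accomplishment; it does not entail the completed 'filled'.
(c) Entailed — dropping 'awkwardly' leaves a sub-description the original still satisfies.
(d) Not entailed — the narrative places the repairing before the crossing, not after.
(e) Not entailed — the passage has Sven pushing the statue, not Zoya.
(f) Entailed — the narrative places the repairing before the crossing.

(c), (f)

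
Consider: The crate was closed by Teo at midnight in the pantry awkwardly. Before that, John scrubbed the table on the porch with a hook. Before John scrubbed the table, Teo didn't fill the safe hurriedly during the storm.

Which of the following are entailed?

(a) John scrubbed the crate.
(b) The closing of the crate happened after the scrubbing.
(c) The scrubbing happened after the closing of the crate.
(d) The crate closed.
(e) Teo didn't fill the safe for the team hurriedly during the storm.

(b), (d), (e)

(a) Not entailed — John scrubbed the table, not the crate; the crate belongs to the closing event.
(b) Entailed — the narrative places the scrubbing before the closing.
(c) Not entailed — the narrative places the scrubbing before the closing, not after.
(d) Entailed — 'Teo closed the crate' is causative; it entails the inchoative 'the crate closed'.
(e) Entailed — under negation, adding a further restriction is entailed: if no such filling event occurred, none occurred for the team either.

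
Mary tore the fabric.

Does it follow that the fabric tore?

'Mary tore the fabric' is the causative; it entails the inchoative 'the fabric tore'.

yes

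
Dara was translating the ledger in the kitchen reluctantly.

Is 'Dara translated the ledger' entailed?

no

'was translating' is progressive; for an accomplishment like 'translate the ledger', it doesn't entail completion.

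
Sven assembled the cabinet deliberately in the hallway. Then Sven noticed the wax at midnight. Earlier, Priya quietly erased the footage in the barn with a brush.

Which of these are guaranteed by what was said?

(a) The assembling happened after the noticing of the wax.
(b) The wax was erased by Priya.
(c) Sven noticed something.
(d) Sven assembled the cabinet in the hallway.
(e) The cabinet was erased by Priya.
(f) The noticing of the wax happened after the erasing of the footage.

(a) Not entailed — the narrative places the assembling before the noticing, not after.
(b) Not entailed — Priya erased the footage, not the wax; the wax belongs to the noticing event.
(c) Entailed — this follows by dropping conjuncts from the noticing event's description.
(d) Entailed — this follows by dropping conjuncts from the assembling event's description.
(e) Not entailed — Priya erased the footage, not the cabinet; the cabinet belongs to the assembling event.
(f) Entailed — the narrative places the erasing before the noticing.

(c), (d), (f)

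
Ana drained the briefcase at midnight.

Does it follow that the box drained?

Nothing is said about any box; only the briefcase is affected.

no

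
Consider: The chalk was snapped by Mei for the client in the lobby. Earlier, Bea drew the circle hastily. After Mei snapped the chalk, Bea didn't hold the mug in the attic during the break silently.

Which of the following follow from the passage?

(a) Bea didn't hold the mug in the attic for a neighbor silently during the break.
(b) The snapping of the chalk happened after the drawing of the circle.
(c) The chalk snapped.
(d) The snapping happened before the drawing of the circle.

(a) Entailed — under negation, adding a further restriction is entailed: if no such holding event occurred, none occurred for a neighbor either.
(b) Entailed — the narrative places the drawing before the snapping.
(c) Entailed — 'Mei snapped the chalk' is causative; it entails the inchoative 'the chalk snapped'.
(d) Not entailed — the narrative places the drawing before the snapping, not after.

(a), (b), (c)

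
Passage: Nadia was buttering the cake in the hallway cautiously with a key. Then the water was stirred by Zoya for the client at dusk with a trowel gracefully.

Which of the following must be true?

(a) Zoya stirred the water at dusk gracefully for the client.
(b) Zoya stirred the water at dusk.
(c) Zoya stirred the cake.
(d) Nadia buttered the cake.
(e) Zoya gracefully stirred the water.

(a) Entailed — this follows by dropping conjuncts from the stirring event's description.
(b) Entailed — this follows by dropping conjuncts from the stirring event's description.
(c) Not entailed — Zoya stirred the water, not the cake; the cake belongs to the buttering event.
(d) Not entailed — 'was buttering' is progressive on an accomplishment; it does not entail the completed 'buttered'.
(e) Entailed — this follows by dropping conjuncts from the stirring event's description.

(a), (b), (e)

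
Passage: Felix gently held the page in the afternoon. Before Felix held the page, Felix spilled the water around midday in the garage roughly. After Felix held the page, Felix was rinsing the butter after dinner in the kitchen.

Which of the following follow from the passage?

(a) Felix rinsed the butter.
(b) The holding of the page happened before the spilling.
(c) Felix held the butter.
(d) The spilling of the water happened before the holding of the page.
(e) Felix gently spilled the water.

(a) Entailed — 'rinse' is an activity; 'was rinsing' entails that some rinsing happened, so 'rinsed' holds.
(b) Not entailed — the narrative places the spilling before the holding, not after.
(c) Not entailed — Felix held the page, not the butter; the butter belongs to the rinsing event.
(d) Entailed — the narrative places the spilling before the holding.
(e) Not entailed — 'gently' adds a manner not in (and inconsistent with) the original.

(a), (d)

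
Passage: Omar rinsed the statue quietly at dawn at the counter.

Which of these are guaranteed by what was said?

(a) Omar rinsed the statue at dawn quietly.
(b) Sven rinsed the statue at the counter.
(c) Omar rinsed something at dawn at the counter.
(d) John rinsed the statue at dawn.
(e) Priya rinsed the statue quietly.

(a), (c)

(a) Entailed — this follows by dropping conjuncts from the rinsing event's description.
(b) Not entailed — the passage has Omar rinsing the statue, not Sven.
(c) Entailed — this follows by dropping conjuncts from the rinsing event's description.
(d) Not entailed — the passage has Omar rinsing the statue, not John.
(e) Not entailed — the passage has Omar rinsing the statue, not Priya.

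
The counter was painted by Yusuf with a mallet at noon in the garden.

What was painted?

the counter

'the counter' marks the patient of the painting event.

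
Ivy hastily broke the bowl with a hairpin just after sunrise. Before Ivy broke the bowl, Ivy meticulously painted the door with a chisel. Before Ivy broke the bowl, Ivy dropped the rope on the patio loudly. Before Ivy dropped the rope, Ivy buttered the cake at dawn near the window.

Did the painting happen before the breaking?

yes

The narrative orders the painting before the breaking.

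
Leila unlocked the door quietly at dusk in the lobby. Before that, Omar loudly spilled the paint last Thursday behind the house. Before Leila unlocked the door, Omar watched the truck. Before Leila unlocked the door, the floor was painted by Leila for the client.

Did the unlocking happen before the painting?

no

The narrative orders the painting before the unlocking.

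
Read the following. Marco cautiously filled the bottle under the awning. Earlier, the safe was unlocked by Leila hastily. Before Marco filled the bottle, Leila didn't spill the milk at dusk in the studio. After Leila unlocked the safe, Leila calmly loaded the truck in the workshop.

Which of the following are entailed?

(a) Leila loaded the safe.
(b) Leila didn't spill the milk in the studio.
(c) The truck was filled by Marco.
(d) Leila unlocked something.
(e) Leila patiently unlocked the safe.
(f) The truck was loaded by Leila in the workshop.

(a) Not entailed — Leila loaded the truck, not the safe; the safe belongs to the unlocking event.
(b) Not entailed — dropping 'at dusk' under negation is not valid — the original leaves open that Leila spilled the milk some other way.
(c) Not entailed — Marco filled the bottle, not the truck; the truck belongs to the loading event.
(d) Entailed — the original entails any weakening of itself; this just drops 'hastily' and generalizes the patient.
(e) Not entailed — 'patiently' adds a manner not in (and inconsistent with) the original.
(f) Entailed — every conjunct here is already in the original loading event.

(d), (f)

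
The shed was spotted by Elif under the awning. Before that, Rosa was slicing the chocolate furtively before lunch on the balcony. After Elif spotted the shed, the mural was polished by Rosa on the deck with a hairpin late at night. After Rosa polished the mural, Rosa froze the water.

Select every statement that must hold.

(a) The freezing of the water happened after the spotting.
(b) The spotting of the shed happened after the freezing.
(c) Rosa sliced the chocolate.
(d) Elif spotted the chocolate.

(a) Entailed — the narrative places the spotting before the freezing.
(b) Not entailed — the narrative places the spotting before the freezing, not after.
(c) Not entailed — 'was slicing' is progressive on an accomplishment; it does not entail the completed 'sliced'.
(d) Not entailed — Elif spotted the shed, not the chocolate; the chocolate belongs to the slicing event.

(a)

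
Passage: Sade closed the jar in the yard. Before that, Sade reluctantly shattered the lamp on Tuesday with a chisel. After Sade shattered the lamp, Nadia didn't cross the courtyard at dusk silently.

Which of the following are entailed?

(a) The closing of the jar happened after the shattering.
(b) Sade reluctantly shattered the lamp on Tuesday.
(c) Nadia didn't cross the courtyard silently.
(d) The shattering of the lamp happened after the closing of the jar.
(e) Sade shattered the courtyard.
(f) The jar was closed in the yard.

(a) Entailed — the narrative places the shattering before the closing.
(b) Entailed — this follows by dropping conjuncts from the shattering event's description.
(c) Not entailed — dropping 'at dusk' under negation is not valid — the original leaves open that Nadia crossed the courtyard some other way.
(d) Not entailed — the narrative places the shattering before the closing, not after.
(e) Not entailed — Sade shattered the lamp, not the courtyard; the courtyard belongs to the crossing event.
(f) Entailed — this follows by dropping conjuncts from the closing event's description.

(a), (b), (f)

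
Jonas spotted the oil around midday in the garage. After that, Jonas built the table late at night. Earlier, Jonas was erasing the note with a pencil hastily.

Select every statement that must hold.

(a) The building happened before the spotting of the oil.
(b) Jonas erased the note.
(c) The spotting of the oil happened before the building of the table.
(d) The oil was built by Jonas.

(a) Not entailed — the narrative places the spotting before the building, not after.
(b) Not entailed — 'was erasing' is progressive on an accomplishment; it does not entail the completed 'erased'.
(c) Entailed — the narrative places the spotting before the building.
(d) Not entailed — Jonas built the table, not the oil; the oil belongs to the spotting event.

(c)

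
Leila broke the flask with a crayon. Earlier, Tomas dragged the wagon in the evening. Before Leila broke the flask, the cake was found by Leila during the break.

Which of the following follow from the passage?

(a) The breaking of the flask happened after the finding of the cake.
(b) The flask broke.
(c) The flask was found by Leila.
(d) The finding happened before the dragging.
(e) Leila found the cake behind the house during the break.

(a) Entailed — the narrative places the finding before the breaking.
(b) Entailed — 'Leila broke the flask' is causative; it entails the inchoative 'the flask broke'.
(c) Not entailed — Leila found the cake, not the flask; the flask belongs to the breaking event.
(d) Not entailed — the narrative doesn't order the finding relative to the dragging.
(e) Not entailed — 'behind the house' adds information not in the original event.

(a), (b)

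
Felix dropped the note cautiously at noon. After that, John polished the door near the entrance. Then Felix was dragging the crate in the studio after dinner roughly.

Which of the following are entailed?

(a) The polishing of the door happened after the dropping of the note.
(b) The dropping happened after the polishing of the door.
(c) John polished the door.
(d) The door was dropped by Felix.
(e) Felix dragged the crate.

(a) Entailed — the narrative places the dropping before the polishing.
(b) Not entailed — the narrative places the dropping before the polishing, not after.
(c) Entailed — every conjunct here is already in the original polishing event.
(d) Not entailed — Felix dropped the note, not the door; the door belongs to the polishing event.
(e) Entailed — 'drag' is an activity; 'was dragging' entails that some dragging happened, so 'dragged' holds.

(a), (c), (e)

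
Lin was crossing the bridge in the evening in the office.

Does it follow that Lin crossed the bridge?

no

'was crossing' is progressive; for an accomplishment like 'cross the bridge', it doesn't entail completion.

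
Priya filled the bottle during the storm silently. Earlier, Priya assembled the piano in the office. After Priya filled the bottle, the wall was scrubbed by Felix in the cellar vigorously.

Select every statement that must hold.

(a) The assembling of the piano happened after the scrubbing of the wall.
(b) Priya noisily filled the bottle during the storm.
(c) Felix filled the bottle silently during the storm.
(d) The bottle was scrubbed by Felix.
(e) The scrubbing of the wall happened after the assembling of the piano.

(a) Not entailed — the narrative places the assembling before the scrubbing, not after.
(b) Not entailed — 'noisily' adds a manner not in (and inconsistent with) the original.
(c) Not entailed — the passage has Priya filling the bottle, not Felix.
(d) Not entailed — Felix scrubbed the wall, not the bottle; the bottle belongs to the filling event.
(e) Entailed — the narrative places the assembling before the scrubbing.

(e)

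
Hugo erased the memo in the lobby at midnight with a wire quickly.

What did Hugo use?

'with a wire' marks the instrument of the erasing event.

a wire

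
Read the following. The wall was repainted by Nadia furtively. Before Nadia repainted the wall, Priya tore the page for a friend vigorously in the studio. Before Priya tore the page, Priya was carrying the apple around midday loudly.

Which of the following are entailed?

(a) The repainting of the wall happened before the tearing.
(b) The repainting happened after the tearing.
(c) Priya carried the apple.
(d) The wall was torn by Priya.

(b), (c)

(a) Not entailed — the narrative places the tearing before the repainting, not after.
(b) Entailed — the narrative places the tearing before the repainting.
(c) Entailed — 'carry' is an activity; 'was carrying' entails that some carrying happened, so 'carried' holds.
(d) Not entailed — Priya tore the page, not the wall; the wall belongs to the repainting event.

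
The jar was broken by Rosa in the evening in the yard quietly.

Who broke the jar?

Rosa

'Rosa' marks the agent of the breaking event.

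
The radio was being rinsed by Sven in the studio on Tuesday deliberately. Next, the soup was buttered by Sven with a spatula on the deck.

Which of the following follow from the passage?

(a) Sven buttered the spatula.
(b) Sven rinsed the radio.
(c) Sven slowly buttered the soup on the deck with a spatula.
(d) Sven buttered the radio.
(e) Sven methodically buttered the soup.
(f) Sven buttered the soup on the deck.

(a) Not entailed — the spatula is the instrument, not what was buttered.
(b) Entailed — 'rinse' is an activity; 'was rinsing' entails that some rinsing happened, so 'rinsed' holds.
(c) Not entailed — 'slowly' adds information not in the original event.
(d) Not entailed — Sven buttered the soup, not the radio; the radio belongs to the rinsing event.
(e) Not entailed — 'methodically' adds information not in the original event.
(f) Entailed — this follows by dropping conjuncts from the buttering event's description.

(b), (f)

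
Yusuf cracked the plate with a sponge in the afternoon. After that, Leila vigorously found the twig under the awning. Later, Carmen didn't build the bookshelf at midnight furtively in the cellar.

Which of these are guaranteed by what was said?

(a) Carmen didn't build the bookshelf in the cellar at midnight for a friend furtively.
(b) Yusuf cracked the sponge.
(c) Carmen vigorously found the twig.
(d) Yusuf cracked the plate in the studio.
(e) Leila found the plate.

(a)

(a) Entailed — under negation, adding a further restriction is entailed: if no such building event occurred, none occurred for a friend either.
(b) Not entailed — the sponge is the instrument, not what was cracked.
(c) Not entailed — the passage has Leila finding the twig, not Carmen.
(d) Not entailed — 'in the studio' adds information not in the original event.
(e) Not entailed — Leila found the twig, not the plate; the plate belongs to the cracking event.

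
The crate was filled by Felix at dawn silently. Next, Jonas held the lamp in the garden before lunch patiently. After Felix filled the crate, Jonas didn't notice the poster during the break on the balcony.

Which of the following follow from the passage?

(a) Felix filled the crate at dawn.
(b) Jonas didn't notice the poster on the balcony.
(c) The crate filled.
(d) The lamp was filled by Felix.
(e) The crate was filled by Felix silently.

(a), (c), (e)

(a) Entailed — the original entails any weakening of itself; this just drops 'silently'.
(b) Not entailed — dropping 'during the break' under negation is not valid — the original leaves open that Jonas noticed the poster some other way.
(c) Entailed — 'Felix filled the crate' is causative; it entails the inchoative 'the crate filled'.
(d) Not entailed — Felix filled the crate, not the lamp; the lamp belongs to the holding event.
(e) Entailed — dropping 'at dawn' leaves a sub-description the original still satisfies.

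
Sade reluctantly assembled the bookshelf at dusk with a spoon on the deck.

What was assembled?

the bookshelf

'the bookshelf' marks the patient of the assembling event.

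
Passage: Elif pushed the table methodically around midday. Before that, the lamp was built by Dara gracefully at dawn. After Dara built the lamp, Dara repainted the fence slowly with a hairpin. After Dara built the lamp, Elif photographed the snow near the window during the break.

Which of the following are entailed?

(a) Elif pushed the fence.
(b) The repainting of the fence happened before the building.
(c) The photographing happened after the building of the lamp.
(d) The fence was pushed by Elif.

(a) Not entailed — Elif pushed the table, not the fence; the fence belongs to the repainting event.
(b) Not entailed — the narrative places the building before the repainting, not after.
(c) Entailed — the narrative places the building before the photographing.
(d) Not entailed — Elif pushed the table, not the fence; the fence belongs to the repainting event.

(c)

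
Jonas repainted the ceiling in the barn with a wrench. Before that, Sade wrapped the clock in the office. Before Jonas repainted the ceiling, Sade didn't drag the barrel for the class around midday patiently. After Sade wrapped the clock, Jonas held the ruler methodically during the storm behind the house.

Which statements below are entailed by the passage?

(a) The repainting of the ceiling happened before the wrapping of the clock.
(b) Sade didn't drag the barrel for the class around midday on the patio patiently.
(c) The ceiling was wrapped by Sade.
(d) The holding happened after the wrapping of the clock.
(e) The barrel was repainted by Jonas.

(b), (d)

(a) Not entailed — the narrative places the wrapping before the repainting, not after.
(b) Entailed — under negation, adding a further restriction is entailed: if no such dragging event occurred, none occurred on the patio either.
(c) Not entailed — Sade wrapped the clock, not the ceiling; the ceiling belongs to the repainting event.
(d) Entailed — the narrative places the wrapping before the holding.
(e) Not entailed — Jonas repainted the ceiling, not the barrel; the barrel belongs to the dragging event.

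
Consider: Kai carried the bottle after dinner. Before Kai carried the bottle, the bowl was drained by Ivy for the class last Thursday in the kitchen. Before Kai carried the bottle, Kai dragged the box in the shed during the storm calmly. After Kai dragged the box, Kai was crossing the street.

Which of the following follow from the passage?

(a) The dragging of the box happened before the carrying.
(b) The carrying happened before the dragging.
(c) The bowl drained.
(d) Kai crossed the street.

(a) Entailed — the narrative places the dragging before the carrying.
(b) Not entailed — the narrative places the dragging before the carrying, not after.
(c) Entailed — 'Ivy drained the bowl' is causative; it entails the inchoative 'the bowl drained'.
(d) Not entailed — 'was crossing' is progressive on an accomplishment; it does not entail the completed 'crossed'.

(a), (c)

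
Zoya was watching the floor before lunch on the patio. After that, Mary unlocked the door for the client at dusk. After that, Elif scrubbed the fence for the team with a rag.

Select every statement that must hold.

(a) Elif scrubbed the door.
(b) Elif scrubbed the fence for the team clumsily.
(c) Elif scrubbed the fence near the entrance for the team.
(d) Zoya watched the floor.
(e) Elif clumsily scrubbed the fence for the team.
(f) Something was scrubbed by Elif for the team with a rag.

(a) Not entailed — Elif scrubbed the fence, not the door; the door belongs to the unlocking event.
(b) Not entailed — 'clumsily' adds information not in the original event.
(c) Not entailed — 'near the entrance' adds information not in the original event.
(d) Entailed — 'watch' is an activity; 'was watching' entails that some watching happened, so 'watched' holds.
(e) Not entailed — 'clumsily' adds information not in the original event.
(f) Entailed — generalizing the patient leaves a sub-description the original still satisfies.

(d), (f)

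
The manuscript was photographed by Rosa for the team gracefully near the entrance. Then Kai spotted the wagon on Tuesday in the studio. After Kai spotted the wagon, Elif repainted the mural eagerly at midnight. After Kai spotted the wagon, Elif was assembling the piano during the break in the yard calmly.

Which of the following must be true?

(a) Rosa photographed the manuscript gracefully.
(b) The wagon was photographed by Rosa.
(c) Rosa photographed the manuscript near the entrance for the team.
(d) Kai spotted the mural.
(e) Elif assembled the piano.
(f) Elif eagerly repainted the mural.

(a), (c), (f)

(a) Entailed — this follows by dropping conjuncts from the photographing event's description.
(b) Not entailed — Rosa photographed the manuscript, not the wagon; the wagon belongs to the spotting event.
(c) Entailed — dropping 'gracefully' leaves a sub-description the original still satisfies.
(d) Not entailed — Kai spotted the wagon, not the mural; the mural belongs to the repainting event.
(e) Not entailed — 'was assembling' is progressive on an accomplishment; it does not entail the completed 'assembled'.
(f) Entailed — the original entails any weakening of itself; this just drops 'at midnight'.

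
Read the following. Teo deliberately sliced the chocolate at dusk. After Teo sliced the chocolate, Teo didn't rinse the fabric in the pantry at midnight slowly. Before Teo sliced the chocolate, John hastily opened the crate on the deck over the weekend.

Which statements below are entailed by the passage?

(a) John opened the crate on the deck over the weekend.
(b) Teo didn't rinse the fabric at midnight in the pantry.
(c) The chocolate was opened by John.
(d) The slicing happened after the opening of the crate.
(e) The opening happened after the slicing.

(a) Entailed — the original entails any weakening of itself; this just drops 'hastily'.
(b) Not entailed — dropping 'slowly' under negation is not valid — the original leaves open that Teo rinsed the fabric some other way.
(c) Not entailed — John opened the crate, not the chocolate; the chocolate belongs to the slicing event.
(d) Entailed — the narrative places the opening before the slicing.
(e) Not entailed — the narrative places the opening before the slicing, not after.

(a), (d)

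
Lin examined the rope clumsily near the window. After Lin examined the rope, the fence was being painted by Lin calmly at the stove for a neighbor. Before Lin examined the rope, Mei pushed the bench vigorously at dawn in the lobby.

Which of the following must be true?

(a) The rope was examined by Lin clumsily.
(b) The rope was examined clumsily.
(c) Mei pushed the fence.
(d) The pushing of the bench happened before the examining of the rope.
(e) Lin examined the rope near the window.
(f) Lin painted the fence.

(a), (b), (d), (e)

(a) Entailed — every conjunct here is already in the original examining event.
(b) Entailed — every conjunct here is already in the original examining event.
(c) Not entailed — Mei pushed the bench, not the fence; the fence belongs to the painting event.
(d) Entailed — the narrative places the pushing before the examining.
(e) Entailed — every conjunct here is already in the original examining event.
(f) Not entailed — 'was painting' is progressive on an accomplishment; it does not entail the completed 'painted'.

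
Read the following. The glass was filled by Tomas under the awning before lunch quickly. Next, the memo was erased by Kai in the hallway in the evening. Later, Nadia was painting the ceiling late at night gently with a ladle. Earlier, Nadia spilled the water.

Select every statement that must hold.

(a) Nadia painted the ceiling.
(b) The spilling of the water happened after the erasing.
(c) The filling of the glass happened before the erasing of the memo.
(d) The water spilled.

(a) Not entailed — 'was painting' is progressive on an accomplishment; it does not entail the completed 'painted'.
(b) Not entailed — the narrative doesn't order the erasing relative to the spilling.
(c) Entailed — the narrative places the filling before the erasing.
(d) Entailed — 'Nadia spilled the water' is causative; it entails the inchoative 'the water spilled'.

(c), (d)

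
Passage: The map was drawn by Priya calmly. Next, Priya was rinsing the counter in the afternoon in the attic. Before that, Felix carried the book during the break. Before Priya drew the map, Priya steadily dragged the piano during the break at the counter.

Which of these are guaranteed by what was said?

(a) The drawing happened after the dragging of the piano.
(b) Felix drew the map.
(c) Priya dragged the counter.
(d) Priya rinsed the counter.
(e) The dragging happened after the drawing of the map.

(a), (d)

(a) Entailed — the narrative places the dragging before the drawing.
(b) Not entailed — the passage has Priya drawing the map, not Felix.
(c) Not entailed — Priya dragged the piano, not the counter; the counter belongs to the rinsing event.
(d) Entailed — 'rinse' is an activity; 'was rinsing' entails that some rinsing happened, so 'rinsed' holds.
(e) Not entailed — the narrative places the dragging before the drawing, not after.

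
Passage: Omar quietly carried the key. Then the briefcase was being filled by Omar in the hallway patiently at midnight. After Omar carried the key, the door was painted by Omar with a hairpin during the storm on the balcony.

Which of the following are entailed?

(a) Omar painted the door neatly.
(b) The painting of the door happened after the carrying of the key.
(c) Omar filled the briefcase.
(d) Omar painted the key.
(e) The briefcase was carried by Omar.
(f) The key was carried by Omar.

(a) Not entailed — 'neatly' adds information not in the original event.
(b) Entailed — the narrative places the carrying before the painting.
(c) Not entailed — 'was filling' is progressive on an accomplishment; it does not entail the completed 'filled'.
(d) Not entailed — Omar painted the door, not the key; the key belongs to the carrying event.
(e) Not entailed — Omar carried the key, not the briefcase; the briefcase belongs to the filling event.
(f) Entailed — this follows by dropping conjuncts from the carrying event's description.

(b), (f)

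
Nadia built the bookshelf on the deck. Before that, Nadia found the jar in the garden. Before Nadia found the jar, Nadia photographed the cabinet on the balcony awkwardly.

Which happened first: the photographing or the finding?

The connectives place the photographing before the finding.

the photographing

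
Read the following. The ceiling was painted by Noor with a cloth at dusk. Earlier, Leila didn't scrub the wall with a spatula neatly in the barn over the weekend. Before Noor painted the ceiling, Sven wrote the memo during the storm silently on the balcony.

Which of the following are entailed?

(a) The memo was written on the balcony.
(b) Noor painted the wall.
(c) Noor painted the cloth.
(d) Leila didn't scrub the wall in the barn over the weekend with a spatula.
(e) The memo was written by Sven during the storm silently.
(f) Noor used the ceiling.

(a), (e)

(a) Entailed — this follows by dropping conjuncts from the writing event's description.
(b) Not entailed — Noor painted the ceiling, not the wall; the wall belongs to the scrubbing event.
(c) Not entailed — the cloth is the instrument, not what was painted.
(d) Not entailed — dropping 'neatly' under negation is not valid — the original leaves open that Leila scrubbed the wall some other way.
(e) Entailed — dropping 'on the balcony' leaves a sub-description the original still satisfies.
(f) Not entailed — the ceiling is the patient, not an instrument — Noor used a cloth.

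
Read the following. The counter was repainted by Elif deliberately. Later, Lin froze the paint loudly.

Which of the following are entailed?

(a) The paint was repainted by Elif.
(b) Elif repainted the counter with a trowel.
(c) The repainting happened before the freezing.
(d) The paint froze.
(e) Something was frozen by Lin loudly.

(c), (d), (e)

(a) Not entailed — Elif repainted the counter, not the paint; the paint belongs to the freezing event.
(b) Not entailed — 'with a trowel' adds information not in the original event.
(c) Entailed — the narrative places the repainting before the freezing.
(d) Entailed — 'Lin froze the paint' is causative; it entails the inchoative 'the paint froze'.
(e) Entailed — generalizing the patient leaves a sub-description the original still satisfies.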